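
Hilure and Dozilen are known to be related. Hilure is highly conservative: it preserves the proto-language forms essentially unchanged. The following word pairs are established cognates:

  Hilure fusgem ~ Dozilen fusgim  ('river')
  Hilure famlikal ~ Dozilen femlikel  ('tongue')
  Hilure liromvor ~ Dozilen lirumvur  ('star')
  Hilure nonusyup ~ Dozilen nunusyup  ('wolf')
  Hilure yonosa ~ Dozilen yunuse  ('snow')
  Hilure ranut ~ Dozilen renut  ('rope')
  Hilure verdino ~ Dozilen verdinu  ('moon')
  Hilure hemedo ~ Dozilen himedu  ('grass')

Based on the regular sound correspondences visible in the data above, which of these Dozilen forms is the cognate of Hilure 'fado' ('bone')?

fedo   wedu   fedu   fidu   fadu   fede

fedu

famlikal ~ femlikel — Hilure a corresponds to Dozilen e after a consonant, before a consonant other than r, m, n, p, b, f, v.
verdino ~ verdinu, hemedo ~ himedu — Hilure o corresponds to Dozilen u word-finally.
Applying these to Hilure 'fado':
  fado → fedo   (a→e after a consonant, before a consonant other than r, m, n, p, b, f, v)
  fedo → fedu   (o→u word-finally)
So the Dozilen cognate is 'fedu'.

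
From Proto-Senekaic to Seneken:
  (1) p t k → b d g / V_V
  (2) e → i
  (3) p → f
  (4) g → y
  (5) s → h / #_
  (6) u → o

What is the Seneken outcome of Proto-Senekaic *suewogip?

hoiwoyif

Seneken: *suewogip > suiwogip > suiwogif > suiwoyif > huiwoyif > hoiwoyif  (by vowel merger, unconditioned shift, unconditioned shift, debuccalisation, vowel merger)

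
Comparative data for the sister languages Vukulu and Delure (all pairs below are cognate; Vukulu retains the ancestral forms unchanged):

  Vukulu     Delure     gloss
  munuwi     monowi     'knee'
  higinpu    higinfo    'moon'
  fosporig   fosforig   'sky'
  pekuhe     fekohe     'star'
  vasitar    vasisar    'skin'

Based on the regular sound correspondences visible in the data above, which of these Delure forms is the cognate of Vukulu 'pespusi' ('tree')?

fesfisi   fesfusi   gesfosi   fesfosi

fesfosi

pekuhe ~ fekohe — Vukulu p corresponds to Delure f word-initially before a front vowel.
higinpu ~ higinfo — Vukulu p corresponds to Delure f after a consonant, before a back vowel.
munuwi ~ monowi, pekuhe ~ fekohe — Vukulu u corresponds to Delure o after a consonant, before a consonant other than r, m, n, p, b, f, v.
Applying these to Vukulu 'pespusi':
  pespusi → fespusi   (p→f word-initially before a front vowel)
  fespusi → fesfusi   (p→f after a consonant, before a back vowel)
  fesfusi → fesfosi   (u→o after a consonant, before a consonant other than r, m, n, p, b, f, v)
So the Delure cognate is 'fesfosi'.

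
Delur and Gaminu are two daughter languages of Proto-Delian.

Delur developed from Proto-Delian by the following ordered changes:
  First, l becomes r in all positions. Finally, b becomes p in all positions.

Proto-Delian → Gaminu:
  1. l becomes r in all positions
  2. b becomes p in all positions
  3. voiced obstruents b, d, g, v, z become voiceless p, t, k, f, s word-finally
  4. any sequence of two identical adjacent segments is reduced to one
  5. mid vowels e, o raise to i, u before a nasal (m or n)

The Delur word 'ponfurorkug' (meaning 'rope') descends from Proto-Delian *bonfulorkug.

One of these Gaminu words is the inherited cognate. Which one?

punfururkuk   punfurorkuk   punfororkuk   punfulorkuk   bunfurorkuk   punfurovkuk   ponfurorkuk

punfurorkuk

Gaminu: start from *bonfulorkug.
  rule 1 (unconditioned shift): bonfulorkug → bonfurorkug
  rule 2 (unconditioned shift): bonfurorkug → ponfurorkug
  rule 3 (final devoicing): ponfurorkug → ponfurorkuk
  rule 4: no change — ponfurorkuk
  rule 5 (pre-nasal raising): ponfurorkuk → punfurorkuk
  ⇒ Gaminu punfurorkuk
Only 'punfurorkuk' matches the regular Gaminu development of *bonfulorkug.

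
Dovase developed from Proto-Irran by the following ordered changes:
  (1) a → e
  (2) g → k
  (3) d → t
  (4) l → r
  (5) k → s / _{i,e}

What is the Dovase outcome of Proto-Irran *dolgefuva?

torsefuve

Dovase: *dolgefuva > dolgefuve > dolkefuve > tolkefuve > torkefuve > torsefuve  (by vowel merger, unconditioned shift, unconditioned shift, unconditioned shift, palatalisation)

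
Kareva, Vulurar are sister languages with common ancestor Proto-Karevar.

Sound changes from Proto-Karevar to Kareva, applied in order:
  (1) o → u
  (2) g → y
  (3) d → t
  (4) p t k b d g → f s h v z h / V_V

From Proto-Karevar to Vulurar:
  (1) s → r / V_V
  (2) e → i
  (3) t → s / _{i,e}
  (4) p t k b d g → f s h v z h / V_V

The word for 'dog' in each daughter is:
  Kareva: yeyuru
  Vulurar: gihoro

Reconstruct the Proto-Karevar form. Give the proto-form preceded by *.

Position 3: Kareva has y, Vulurar has h. Taking the neighbouring segments as reconstructed: Kareva y could go back to *g or *y; Vulurar h could go back to *k or *g or *h — the one source consistent with every daughter is *g.
Position 1: Kareva has y, Vulurar has g. Vulurar preserves g here (none of its changes turn any other segment into g), so the proto-segment is *g.
Position 4: Kareva has u, Vulurar has o. Vulurar preserves o here (none of its changes turn any other segment into o), so the proto-segment is *o.
Verify the candidate proto-form against each daughter:
Kareva: start from *gegoro.
  rule 1 (vowel merger): gegoro → geguru
  rule 2 (unconditioned shift): geguru → yeyuru
  rule 3: no change — yeyuru
  rule 4: no change — yeyuru
  ⇒ Kareva yeyuru
Vulurar: start from *gegoro.
  rule 1: no change — gegoro
  rule 2 (vowel merger): gegoro → gigoro
  rule 3: no change — gigoro
  rule 4 (intervocalic lenition): gigoro → gihoro
  ⇒ Vulurar gihoro
Only *gegoro yields all of Kareva yeyuru, Vulurar gihoro.

*gegoro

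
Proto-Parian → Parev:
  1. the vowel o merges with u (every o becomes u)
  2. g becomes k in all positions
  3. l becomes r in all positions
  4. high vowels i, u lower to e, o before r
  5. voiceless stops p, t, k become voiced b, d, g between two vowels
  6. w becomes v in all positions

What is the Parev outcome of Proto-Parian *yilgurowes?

Parev: start from *yilgurowes.
  rule 1 (vowel merger): yilgurowes → yilguruwes
  rule 2 (unconditioned shift): yilguruwes → yilkuruwes
  rule 3 (unconditioned shift): yilkuruwes → yirkuruwes
  rule 4 (pre-rhotic lowering): yirkuruwes → yerkoruwes
  rule 5: no change — yerkoruwes
  rule 6 (unconditioned shift): yerkoruwes → yerkoruves
  ⇒ Parev yerkoruves

yerkoruves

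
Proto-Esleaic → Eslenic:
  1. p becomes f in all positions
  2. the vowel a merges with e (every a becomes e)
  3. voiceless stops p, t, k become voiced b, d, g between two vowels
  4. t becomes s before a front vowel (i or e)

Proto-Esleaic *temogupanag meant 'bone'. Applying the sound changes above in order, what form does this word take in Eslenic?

semogufeneg

Eslenic: start from *temogupanag.
  rule 1 (unconditioned shift): temogupanag → temogufanag
  rule 2 (vowel merger): temogufanag → temogufeneg
  rule 3: no change — temogufeneg
  rule 4 (palatalisation): temogufeneg → semogufeneg
  ⇒ Eslenic semogufeneg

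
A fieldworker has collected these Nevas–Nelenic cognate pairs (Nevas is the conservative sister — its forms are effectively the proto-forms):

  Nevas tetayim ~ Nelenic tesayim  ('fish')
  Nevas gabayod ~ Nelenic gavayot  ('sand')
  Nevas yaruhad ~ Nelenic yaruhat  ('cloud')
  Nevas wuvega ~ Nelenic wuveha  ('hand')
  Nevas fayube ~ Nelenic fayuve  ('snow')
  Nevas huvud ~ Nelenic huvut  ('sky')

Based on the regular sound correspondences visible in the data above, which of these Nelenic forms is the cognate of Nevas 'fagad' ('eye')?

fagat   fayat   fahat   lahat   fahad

fahat

wuvega ~ wuveha — Nevas g corresponds to Nelenic h between vowels (before a back vowel).
gabayod ~ gavayot, yaruhad ~ yaruhat — Nevas d corresponds to Nelenic t word-finally.
Applying these to Nevas 'fagad':
  fagad → fahad   (g→h between vowels (before a back vowel))
  fahad → fahat   (d→t word-finally)
So the Nelenic cognate is 'fahat'.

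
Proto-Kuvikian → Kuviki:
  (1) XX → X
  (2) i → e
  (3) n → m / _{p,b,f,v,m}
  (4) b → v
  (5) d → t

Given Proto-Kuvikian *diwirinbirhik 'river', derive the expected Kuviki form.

teweremverhek

Kuviki: start from *diwirinbirhik.
  rule 1: no change — diwirinbirhik
  rule 2 (vowel merger): diwirinbirhik → dewerenberhek
  rule 3 (nasal place assimilation): dewerenberhek → deweremberhek
  rule 4 (unconditioned shift): deweremberhek → deweremverhek
  rule 5 (unconditioned shift): deweremverhek → teweremverhek
  ⇒ Kuviki teweremverhek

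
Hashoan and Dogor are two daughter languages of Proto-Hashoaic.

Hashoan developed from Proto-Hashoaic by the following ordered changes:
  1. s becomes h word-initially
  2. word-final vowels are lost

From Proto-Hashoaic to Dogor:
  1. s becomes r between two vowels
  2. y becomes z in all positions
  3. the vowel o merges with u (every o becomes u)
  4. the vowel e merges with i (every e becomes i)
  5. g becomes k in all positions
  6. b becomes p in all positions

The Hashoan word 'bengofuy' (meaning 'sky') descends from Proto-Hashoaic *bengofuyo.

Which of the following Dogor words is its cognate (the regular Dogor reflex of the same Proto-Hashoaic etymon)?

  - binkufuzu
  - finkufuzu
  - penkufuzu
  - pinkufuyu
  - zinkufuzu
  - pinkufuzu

Dogor: *bengofuyo > bengofuzo > bengufuzu > bingufuzu > binkufuzu > pinkufuzu  (by unconditioned shift, vowel merger, vowel merger, unconditioned shift, unconditioned shift)
Among the options, 'pinkufuzu' alone shows every Dogor change applied in order.

pinkufuzu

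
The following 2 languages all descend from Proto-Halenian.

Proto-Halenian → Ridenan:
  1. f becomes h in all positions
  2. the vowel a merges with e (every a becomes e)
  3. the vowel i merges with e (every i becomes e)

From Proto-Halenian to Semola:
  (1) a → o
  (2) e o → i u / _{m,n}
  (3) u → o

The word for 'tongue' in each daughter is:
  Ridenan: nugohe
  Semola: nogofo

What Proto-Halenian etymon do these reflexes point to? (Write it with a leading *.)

Position 6: Ridenan has e, Semola has o. Taking the neighbouring segments as reconstructed: Ridenan e could go back to *a or *e or *i; Semola o could go back to *a or *o or *u — the one source consistent with every daughter is *a.
Position 5: Ridenan has h, Semola has f. Semola preserves f here (none of its changes turn any other segment into f), so the proto-segment is *f.
Position 2: Ridenan has u, Semola has o. Ridenan preserves u here (none of its changes turn any other segment into u), so the proto-segment is *u.
Verify the candidate proto-form against each daughter:
Ridenan: start from *nugofa.
  rule 1 (unconditioned shift): nugofa → nugoha
  rule 2 (vowel merger): nugoha → nugohe
  rule 3: no change — nugohe
  ⇒ Ridenan nugohe
Semola: *nugofa
  nugofa → nugofo   [vowel merger]
  nugofo (rule 2 does not apply)
  nugofo → nogofo   [vowel merger]
  giving Semola nogofo.
*nugofa is the unique common source.

*nugofa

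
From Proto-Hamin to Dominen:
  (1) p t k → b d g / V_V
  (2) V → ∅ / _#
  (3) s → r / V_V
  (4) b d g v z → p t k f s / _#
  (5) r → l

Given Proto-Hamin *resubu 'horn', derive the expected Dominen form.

Dominen: *resubu > resub > rerub > rerup > lelup  (by apocope, rhotacism, final devoicing, unconditioned shift)

lelup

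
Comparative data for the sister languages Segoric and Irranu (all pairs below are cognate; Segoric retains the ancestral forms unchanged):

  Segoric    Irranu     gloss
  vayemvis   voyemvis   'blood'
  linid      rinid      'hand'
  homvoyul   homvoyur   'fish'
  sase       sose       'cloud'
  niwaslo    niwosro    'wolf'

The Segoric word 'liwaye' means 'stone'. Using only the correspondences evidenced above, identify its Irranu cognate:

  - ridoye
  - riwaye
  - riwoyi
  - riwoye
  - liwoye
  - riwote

riwoye

linid ~ rinid — Segoric l corresponds to Irranu r word-initially before a front vowel.
vayemvis ~ voyemvis, sase ~ sose — Segoric a corresponds to Irranu o after a consonant, before a consonant other than r, m, n, p, b, f, v.
Applying these to Segoric 'liwaye':
  liwaye → riwaye   (l→r word-initially before a front vowel)
  riwaye → riwoye   (a→o after a consonant, before a consonant other than r, m, n, p, b, f, v)
So the Irranu cognate is 'riwoye'.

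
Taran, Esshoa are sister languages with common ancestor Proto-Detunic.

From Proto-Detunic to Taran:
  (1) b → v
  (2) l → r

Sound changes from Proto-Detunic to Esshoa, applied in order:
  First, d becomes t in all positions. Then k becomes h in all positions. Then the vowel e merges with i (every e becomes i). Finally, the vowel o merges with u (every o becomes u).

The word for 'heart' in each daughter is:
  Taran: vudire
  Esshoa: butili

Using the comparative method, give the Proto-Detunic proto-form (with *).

*budile

Position 3: Taran has d, Esshoa has t. Taran preserves d here (none of its changes turn any other segment into d), so the proto-segment is *d.
Position 6: Taran has e, Esshoa has i. Taran preserves e here (none of its changes turn any other segment into e), so the proto-segment is *e.
Continuing position by position gives *budile; check it forward:
Taran: *budile
  budile → vudile   [unconditioned shift]
  vudile → vudire   [unconditioned shift]
  giving Taran vudire.
Esshoa: *budile > butile > butili  (by unconditioned shift, vowel merger)
Only *budile yields all of Taran vudire, Esshoa butili.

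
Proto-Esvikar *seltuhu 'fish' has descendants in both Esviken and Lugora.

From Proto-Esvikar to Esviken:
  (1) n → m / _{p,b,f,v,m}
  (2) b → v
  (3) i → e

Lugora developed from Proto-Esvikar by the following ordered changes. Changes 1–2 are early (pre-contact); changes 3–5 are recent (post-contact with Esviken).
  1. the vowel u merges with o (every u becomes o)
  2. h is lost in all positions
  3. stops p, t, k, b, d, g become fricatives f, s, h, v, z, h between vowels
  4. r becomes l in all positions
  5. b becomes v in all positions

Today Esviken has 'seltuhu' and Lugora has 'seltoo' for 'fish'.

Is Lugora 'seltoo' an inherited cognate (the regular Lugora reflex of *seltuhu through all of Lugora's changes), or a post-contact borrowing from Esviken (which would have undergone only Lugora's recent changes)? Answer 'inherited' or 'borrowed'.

inherited

If inherited, *seltuhu would pass through all of Lugora's changes:
Lugora: *seltuhu
  seltuhu → seltoho   [vowel merger]
  seltoho → seltoo   [h-loss]
  seltoo (rule 3 does not apply)
  seltoo (rule 4 does not apply)
  seltoo (rule 5 does not apply)
  giving Lugora seltoo.
If borrowed from Esviken 'seltuhu' after the early changes, it would undergo only the recent ones:
  rule 3 (intervocalic lenition): no change (seltuhu)
  rule 4 (unconditioned shift): no change (seltuhu)
  rule 5 (unconditioned shift): no change (seltuhu)
  ⇒ as a loan: seltuhu
Lugora 'seltoo' matches the inherited outcome exactly, so it is an inherited cognate, not a loan.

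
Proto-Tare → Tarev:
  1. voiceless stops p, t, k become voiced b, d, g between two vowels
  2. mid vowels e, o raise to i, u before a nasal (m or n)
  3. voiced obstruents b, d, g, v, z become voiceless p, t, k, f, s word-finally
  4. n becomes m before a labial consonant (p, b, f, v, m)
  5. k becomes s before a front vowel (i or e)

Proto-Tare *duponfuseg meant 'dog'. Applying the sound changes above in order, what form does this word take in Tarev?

dubumfusek

Tarev: *duponfuseg
  duponfuseg → dubonfuseg   [intervocalic voicing]
  dubonfuseg → dubunfuseg   [pre-nasal raising]
  dubunfuseg → dubunfusek   [final devoicing]
  dubunfusek → dubumfusek   [nasal place assimilation]
  dubumfusek (rule 5 does not apply)
  giving Tarev dubumfusek.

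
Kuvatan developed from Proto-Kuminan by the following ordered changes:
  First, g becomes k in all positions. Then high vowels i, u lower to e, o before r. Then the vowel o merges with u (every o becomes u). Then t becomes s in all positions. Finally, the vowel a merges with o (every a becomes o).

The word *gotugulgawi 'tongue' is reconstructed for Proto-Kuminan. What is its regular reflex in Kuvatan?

Kuvatan: start from *gotugulgawi.
  rule 1 (unconditioned shift): gotugulgawi → kotukulkawi
  rule 2: no change — kotukulkawi
  rule 3 (vowel merger): kotukulkawi → kutukulkawi
  rule 4 (unconditioned shift): kutukulkawi → kusukulkawi
  rule 5 (vowel merger): kusukulkawi → kusukulkowi
  ⇒ Kuvatan kusukulkowi

kusukulkowi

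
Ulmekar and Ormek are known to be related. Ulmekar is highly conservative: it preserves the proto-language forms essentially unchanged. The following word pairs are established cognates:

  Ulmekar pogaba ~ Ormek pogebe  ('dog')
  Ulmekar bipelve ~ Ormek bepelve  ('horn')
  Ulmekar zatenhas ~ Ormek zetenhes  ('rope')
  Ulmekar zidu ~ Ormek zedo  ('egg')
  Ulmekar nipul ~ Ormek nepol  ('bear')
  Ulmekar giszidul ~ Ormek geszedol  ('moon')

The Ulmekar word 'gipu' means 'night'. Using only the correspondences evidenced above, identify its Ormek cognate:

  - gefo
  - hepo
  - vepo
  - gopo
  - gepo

bipelve ~ bepelve, nipul ~ nepol — Ulmekar i corresponds to Ormek e after a consonant, before a labial obstruent.
zidu ~ zedo — Ulmekar u corresponds to Ormek o word-finally.
Applying these to Ulmekar 'gipu':
  gipu → gepu   (i→e after a consonant, before a labial obstruent)
  gepu → gepo   (u→o word-finally)
So the Ormek cognate is 'gepo'.

gepo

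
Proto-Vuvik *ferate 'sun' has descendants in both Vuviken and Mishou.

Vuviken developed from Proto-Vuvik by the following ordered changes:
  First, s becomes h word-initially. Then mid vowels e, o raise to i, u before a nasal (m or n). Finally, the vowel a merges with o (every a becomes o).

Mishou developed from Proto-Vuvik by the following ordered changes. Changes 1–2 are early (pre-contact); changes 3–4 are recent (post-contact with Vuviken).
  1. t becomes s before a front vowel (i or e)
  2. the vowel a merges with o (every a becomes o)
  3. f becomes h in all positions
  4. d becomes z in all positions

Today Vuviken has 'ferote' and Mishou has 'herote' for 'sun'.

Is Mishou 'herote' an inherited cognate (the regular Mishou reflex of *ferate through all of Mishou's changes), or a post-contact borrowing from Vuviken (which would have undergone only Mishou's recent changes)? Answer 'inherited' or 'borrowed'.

borrowed

If inherited, *ferate would pass through all of Mishou's changes:
Mishou: start from *ferate.
  rule 1 (palatalisation): ferate → ferase
  rule 2 (vowel merger): ferase → ferose
  rule 3 (unconditioned shift): ferose → herose
  rule 4: no change — herose
  ⇒ Mishou herose
If borrowed from Vuviken 'ferote' after the early changes, it would undergo only the recent ones:
  rule 3 (unconditioned shift): ferote → herote
  rule 4 (unconditioned shift): no change (herote)
  ⇒ as a loan: herote
Mishou 'herote' matches the loan outcome 'herote', not the inherited 'herose' — it skipped the early Mishou changes, so it was borrowed from Vuviken.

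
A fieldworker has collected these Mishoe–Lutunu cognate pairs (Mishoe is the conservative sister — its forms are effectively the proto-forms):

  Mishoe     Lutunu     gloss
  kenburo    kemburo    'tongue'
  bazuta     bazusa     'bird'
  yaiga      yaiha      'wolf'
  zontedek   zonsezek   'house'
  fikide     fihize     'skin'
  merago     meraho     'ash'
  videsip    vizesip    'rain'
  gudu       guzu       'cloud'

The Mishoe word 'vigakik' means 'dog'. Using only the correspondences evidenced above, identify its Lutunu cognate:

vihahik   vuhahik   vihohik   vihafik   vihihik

vihahik

yaiga ~ yaiha — Mishoe g corresponds to Lutunu h between vowels (before a back vowel).
fikide ~ fihize — Mishoe k corresponds to Lutunu h between vowels (before a front vowel).
Applying these to Mishoe 'vigakik':
  vigakik → vihakik   (g→h between vowels (before a back vowel))
  vihakik → vihahik   (k→h between vowels (before a front vowel))
So the Lutunu cognate is 'vihahik'.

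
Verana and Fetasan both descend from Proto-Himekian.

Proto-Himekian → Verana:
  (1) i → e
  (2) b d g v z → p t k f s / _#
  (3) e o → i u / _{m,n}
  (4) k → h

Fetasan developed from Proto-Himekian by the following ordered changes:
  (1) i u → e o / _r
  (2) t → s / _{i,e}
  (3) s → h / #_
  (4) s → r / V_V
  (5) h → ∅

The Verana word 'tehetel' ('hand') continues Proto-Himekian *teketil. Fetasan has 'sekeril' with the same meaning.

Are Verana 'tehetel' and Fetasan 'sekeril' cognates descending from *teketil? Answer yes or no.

no

Derive the expected Fetasan reflex of *teketil:
Fetasan: start from *teketil.
  rule 1: no change — teketil
  rule 2 (palatalisation): teketil → sekesil
  rule 3 (debuccalisation): sekesil → hekesil
  rule 4 (rhotacism): hekesil → hekeril
  rule 5 (h-loss): hekeril → ekeril
  ⇒ Fetasan ekeril
The regular Fetasan reflex would be 'ekeril', but the attested form is 'sekeril'. The correspondence is irregular, so they are not cognates (the Fetasan form has a different source).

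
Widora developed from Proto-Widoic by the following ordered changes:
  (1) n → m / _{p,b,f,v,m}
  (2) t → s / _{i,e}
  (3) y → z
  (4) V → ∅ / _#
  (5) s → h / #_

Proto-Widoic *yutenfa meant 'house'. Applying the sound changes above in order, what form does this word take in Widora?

Widora: start from *yutenfa.
  rule 1 (nasal place assimilation): yutenfa → yutemfa
  rule 2 (palatalisation): yutemfa → yusemfa
  rule 3 (unconditioned shift): yusemfa → zusemfa
  rule 4 (apocope): zusemfa → zusemf
  rule 5: no change — zusemf
  ⇒ Widora zusemf

zusemf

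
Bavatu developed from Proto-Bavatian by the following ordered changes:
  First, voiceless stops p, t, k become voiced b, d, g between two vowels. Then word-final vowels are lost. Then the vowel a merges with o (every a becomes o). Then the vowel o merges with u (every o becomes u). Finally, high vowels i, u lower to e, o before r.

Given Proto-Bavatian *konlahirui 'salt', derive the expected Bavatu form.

kunluheru

Bavatu: *konlahirui
  konlahirui (rule 1 does not apply)
  konlahirui → konlahiru   [apocope]
  konlahiru → konlohiru   [vowel merger]
  konlohiru → kunluhiru   [vowel merger]
  kunluhiru → kunluheru   [pre-rhotic lowering]
  giving Bavatu kunluheru.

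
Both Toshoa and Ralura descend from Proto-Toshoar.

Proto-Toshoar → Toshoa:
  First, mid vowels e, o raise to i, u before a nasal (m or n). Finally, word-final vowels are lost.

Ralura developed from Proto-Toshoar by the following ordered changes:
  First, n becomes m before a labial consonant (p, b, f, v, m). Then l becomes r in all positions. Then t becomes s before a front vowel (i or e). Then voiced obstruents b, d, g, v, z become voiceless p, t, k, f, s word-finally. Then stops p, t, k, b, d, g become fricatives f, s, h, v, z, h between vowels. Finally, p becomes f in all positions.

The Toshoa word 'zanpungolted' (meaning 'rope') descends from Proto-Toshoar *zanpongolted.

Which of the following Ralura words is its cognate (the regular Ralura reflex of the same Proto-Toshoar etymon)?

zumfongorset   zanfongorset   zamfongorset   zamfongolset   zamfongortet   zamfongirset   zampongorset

Ralura: *zanpongolted
  zanpongolted → zampongolted   [nasal place assimilation]
  zampongolted → zampongorted   [unconditioned shift]
  zampongorted → zampongorsed   [palatalisation]
  zampongorsed → zampongorset   [final devoicing]
  zampongorset (rule 5 does not apply)
  zampongorset → zamfongorset   [unconditioned shift]
  giving Ralura zamfongorset.

zamfongorset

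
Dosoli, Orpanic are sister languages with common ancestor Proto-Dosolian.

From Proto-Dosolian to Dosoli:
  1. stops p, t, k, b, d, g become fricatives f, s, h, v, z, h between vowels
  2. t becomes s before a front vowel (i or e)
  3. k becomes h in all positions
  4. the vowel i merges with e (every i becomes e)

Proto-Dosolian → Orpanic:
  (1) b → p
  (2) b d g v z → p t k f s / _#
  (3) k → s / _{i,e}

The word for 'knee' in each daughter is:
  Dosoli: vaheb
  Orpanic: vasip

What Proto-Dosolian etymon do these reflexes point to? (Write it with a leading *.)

Position 3: Dosoli has h, Orpanic has s. Taking the neighbouring segments as reconstructed: Dosoli h could go back to *k or *g or *h; Orpanic s could go back to *k or *s — the one source consistent with every daughter is *k.
Position 5: Dosoli has b, Orpanic has p. Dosoli preserves b here (none of its changes turn any other segment into b), so the proto-segment is *b.
Position 4: Dosoli has e, Orpanic has i. Orpanic preserves i here (none of its changes turn any other segment into i), so the proto-segment is *i.
Verify the candidate proto-form against each daughter:
Dosoli: *vakib > vahib > vaheb  (by intervocalic lenition, vowel merger)
Orpanic: *vakib
  vakib → vakip   [unconditioned shift]
  vakip (rule 2 does not apply)
  vakip → vasip   [palatalisation]
  giving Orpanic vasip.
No other proto-form is consistent with every reflex, so the reconstruction is *vakib.

*vakib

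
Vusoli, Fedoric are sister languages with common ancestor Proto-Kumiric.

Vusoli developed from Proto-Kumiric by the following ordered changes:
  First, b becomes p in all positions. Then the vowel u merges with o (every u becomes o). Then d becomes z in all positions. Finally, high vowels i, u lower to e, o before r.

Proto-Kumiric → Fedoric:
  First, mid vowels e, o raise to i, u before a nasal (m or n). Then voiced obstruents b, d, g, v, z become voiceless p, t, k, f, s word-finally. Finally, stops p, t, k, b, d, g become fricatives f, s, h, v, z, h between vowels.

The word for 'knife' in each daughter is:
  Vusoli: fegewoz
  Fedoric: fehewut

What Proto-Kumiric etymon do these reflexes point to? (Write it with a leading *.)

Position 7: Vusoli has z, Fedoric has t. Taking the neighbouring segments as reconstructed: Vusoli z could go back to *d or *z; Fedoric t could go back to *t or *d — the one source consistent with every daughter is *d.
Position 3: Vusoli has g, Fedoric has h. Vusoli preserves g here (none of its changes turn any other segment into g), so the proto-segment is *g.
Verify the candidate proto-form against each daughter:
Vusoli: *fegewud
  fegewud (rule 1 does not apply)
  fegewud → fegewod   [vowel merger]
  fegewod → fegewoz   [unconditioned shift]
  fegewoz (rule 4 does not apply)
  giving Vusoli fegewoz.
Fedoric: start from *fegewud.
  rule 1: no change — fegewud
  rule 2 (final devoicing): fegewud → fegewut
  rule 3 (intervocalic lenition): fegewut → fehewut
  ⇒ Fedoric fehewut
No other proto-form is consistent with every reflex, so the reconstruction is *fegewud.

*fegewud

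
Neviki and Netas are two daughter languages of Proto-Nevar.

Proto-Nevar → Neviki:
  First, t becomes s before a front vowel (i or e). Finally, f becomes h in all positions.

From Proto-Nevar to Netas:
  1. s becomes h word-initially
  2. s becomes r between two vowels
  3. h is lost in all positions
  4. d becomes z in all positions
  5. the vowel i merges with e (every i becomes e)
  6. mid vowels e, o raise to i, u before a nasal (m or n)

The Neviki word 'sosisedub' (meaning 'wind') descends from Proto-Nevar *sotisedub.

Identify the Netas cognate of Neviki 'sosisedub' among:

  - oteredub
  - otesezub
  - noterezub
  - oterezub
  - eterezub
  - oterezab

oterezub

Netas: *sotisedub > hotisedub > hotiredub > otiredub > otirezub > oterezub  (by debuccalisation, rhotacism, h-loss, unconditioned shift, vowel merger)
Among the options, 'oterezub' alone shows every Netas change applied in order.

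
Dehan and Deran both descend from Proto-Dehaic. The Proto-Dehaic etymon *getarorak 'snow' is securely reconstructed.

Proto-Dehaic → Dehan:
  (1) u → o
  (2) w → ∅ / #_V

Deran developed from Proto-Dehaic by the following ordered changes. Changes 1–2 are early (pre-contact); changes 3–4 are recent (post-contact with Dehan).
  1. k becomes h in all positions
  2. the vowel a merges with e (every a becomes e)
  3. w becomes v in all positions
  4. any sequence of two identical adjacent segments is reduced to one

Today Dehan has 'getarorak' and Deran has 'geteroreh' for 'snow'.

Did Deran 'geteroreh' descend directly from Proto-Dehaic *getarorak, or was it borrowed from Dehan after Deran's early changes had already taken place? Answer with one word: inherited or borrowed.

If inherited, *getarorak would pass through all of Deran's changes:
Deran: start from *getarorak.
  rule 1 (unconditioned shift): getarorak → getarorah
  rule 2 (vowel merger): getarorah → geteroreh
  rule 3: no change — geteroreh
  rule 4: no change — geteroreh
  ⇒ Deran geteroreh
If borrowed from Dehan 'getarorak' after the early changes, it would undergo only the recent ones:
  rule 3 (unconditioned shift): no change (getarorak)
  rule 4 (degemination): no change (getarorak)
  ⇒ as a loan: getarorak
Deran 'geteroreh' matches the inherited outcome exactly, so it is an inherited cognate, not a loan.

inherited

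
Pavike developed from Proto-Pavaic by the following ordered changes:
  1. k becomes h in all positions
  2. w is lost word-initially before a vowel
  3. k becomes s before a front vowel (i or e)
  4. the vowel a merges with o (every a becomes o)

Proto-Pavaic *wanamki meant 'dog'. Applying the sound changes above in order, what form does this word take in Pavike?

Pavike: *wanamki
  wanamki → wanamhi   [unconditioned shift]
  wanamhi → anamhi   [glide loss]
  anamhi (rule 3 does not apply)
  anamhi → onomhi   [vowel merger]
  giving Pavike onomhi.

onomhi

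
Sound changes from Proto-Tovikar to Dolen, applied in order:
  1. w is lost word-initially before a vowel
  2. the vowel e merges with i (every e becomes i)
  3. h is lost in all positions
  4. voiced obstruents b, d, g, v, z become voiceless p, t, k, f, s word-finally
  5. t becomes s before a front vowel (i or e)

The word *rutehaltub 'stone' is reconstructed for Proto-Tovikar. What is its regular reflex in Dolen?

Dolen: start from *rutehaltub.
  rule 1: no change — rutehaltub
  rule 2 (vowel merger): rutehaltub → rutihaltub
  rule 3 (h-loss): rutihaltub → rutialtub
  rule 4 (final devoicing): rutialtub → rutialtup
  rule 5 (palatalisation): rutialtup → rusialtup
  ⇒ Dolen rusialtup

rusialtup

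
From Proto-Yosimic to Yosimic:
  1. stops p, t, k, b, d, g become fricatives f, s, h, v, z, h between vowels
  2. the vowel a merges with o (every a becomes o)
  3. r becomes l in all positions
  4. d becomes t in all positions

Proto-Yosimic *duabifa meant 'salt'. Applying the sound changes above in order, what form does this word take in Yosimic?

Yosimic: *duabifa > duavifa > duovifo > tuovifo  (by intervocalic lenition, vowel merger, unconditioned shift)

tuovifo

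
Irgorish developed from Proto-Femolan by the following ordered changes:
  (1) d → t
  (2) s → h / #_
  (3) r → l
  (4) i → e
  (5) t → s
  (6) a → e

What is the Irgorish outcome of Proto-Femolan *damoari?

semoele

Irgorish: *damoari > tamoari > tamoali > tamoale > samoale > semoele  (by unconditioned shift, unconditioned shift, vowel merger, unconditioned shift, vowel merger)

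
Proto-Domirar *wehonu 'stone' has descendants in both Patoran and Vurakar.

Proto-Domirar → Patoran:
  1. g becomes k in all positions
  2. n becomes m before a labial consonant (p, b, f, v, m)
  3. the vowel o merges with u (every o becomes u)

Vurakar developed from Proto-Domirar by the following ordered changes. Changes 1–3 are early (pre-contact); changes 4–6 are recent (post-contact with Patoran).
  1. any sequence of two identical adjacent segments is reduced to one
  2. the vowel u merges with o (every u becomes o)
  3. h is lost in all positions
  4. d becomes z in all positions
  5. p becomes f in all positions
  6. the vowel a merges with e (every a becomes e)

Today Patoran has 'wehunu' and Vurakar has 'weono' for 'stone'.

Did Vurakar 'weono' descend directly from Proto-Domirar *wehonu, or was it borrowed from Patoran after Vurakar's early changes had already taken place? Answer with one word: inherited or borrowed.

If inherited, *wehonu would pass through all of Vurakar's changes:
Vurakar: *wehonu > wehono > weono  (by vowel merger, h-loss)
If borrowed from Patoran 'wehunu' after the early changes, it would undergo only the recent ones:
  rule 4 (unconditioned shift): no change (wehunu)
  rule 5 (unconditioned shift): no change (wehunu)
  rule 6 (vowel merger): no change (wehunu)
  ⇒ as a loan: wehunu
Vurakar 'weono' matches the inherited outcome exactly, so it is an inherited cognate, not a loan.

inherited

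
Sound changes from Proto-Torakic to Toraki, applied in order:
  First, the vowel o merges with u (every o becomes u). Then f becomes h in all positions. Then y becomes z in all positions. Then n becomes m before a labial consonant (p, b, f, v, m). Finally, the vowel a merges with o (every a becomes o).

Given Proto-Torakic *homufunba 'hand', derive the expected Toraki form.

Toraki: *homufunba > humufunba > humuhunba > humuhumba > humuhumbo  (by vowel merger, unconditioned shift, nasal place assimilation, vowel merger)

humuhumbo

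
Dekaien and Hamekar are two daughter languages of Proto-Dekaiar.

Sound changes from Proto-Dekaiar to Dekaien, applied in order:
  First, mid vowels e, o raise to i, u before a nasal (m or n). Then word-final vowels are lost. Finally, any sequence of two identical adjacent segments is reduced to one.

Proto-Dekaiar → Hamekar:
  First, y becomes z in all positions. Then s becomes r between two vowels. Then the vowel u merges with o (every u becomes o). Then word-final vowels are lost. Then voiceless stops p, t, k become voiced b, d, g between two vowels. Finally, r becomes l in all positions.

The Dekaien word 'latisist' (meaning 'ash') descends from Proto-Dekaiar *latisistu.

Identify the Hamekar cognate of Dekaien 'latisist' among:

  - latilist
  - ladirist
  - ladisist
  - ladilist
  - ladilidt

Hamekar: *latisistu
  latisistu (rule 1 does not apply)
  latisistu → latiristu   [rhotacism]
  latiristu → latiristo   [vowel merger]
  latiristo → latirist   [apocope]
  latirist → ladirist   [intervocalic voicing]
  ladirist → ladilist   [unconditioned shift]
  giving Hamekar ladilist.
Only 'ladilist' matches the regular Hamekar development of *latisistu.

ladilist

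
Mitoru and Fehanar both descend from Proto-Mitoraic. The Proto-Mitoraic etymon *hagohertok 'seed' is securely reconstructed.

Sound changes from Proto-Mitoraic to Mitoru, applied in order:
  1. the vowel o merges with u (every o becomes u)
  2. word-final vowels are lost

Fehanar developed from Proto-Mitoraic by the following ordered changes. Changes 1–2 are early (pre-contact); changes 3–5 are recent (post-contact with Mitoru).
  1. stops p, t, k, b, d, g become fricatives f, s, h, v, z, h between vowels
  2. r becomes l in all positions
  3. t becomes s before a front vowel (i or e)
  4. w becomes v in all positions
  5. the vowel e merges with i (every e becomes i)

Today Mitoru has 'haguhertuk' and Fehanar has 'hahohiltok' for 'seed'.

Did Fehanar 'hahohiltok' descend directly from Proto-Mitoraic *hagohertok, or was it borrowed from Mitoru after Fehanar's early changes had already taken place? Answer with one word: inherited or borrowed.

inherited

If inherited, *hagohertok would pass through all of Fehanar's changes:
Fehanar: *hagohertok
  hagohertok → hahohertok   [intervocalic lenition]
  hahohertok → hahoheltok   [unconditioned shift]
  hahoheltok (rule 3 does not apply)
  hahoheltok (rule 4 does not apply)
  hahoheltok → hahohiltok   [vowel merger]
  giving Fehanar hahohiltok.
If borrowed from Mitoru 'haguhertuk' after the early changes, it would undergo only the recent ones:
  rule 3 (palatalisation): no change (haguhertuk)
  rule 4 (unconditioned shift): no change (haguhertuk)
  rule 5 (vowel merger): haguhertuk → haguhirtuk
  ⇒ as a loan: haguhirtuk
Fehanar 'hahohiltok' matches the inherited outcome exactly, so it is an inherited cognate, not a loan.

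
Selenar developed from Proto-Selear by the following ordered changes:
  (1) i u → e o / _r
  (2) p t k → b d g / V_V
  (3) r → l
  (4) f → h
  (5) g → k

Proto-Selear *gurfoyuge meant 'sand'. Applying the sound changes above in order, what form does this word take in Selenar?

Selenar: *gurfoyuge > gorfoyuge > golfoyuge > golhoyuge > kolhoyuke  (by pre-rhotic lowering, unconditioned shift, unconditioned shift, unconditioned shift)

kolhoyuke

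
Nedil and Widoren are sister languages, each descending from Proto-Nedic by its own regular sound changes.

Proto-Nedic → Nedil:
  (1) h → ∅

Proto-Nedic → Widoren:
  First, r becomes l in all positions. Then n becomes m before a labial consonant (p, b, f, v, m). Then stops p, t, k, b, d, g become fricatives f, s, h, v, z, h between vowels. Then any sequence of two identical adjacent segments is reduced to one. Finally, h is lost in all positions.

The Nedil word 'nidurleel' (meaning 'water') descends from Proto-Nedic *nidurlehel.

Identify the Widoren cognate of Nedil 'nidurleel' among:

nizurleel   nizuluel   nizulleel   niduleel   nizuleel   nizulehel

nizuleel

Widoren: start from *nidurlehel.
  rule 1 (unconditioned shift): nidurlehel → nidullehel
  rule 2: no change — nidullehel
  rule 3 (intervocalic lenition): nidullehel → nizullehel
  rule 4 (degemination): nizullehel → nizulehel
  rule 5 (h-loss): nizulehel → nizuleel
  ⇒ Widoren nizuleel
Among the options, 'nizuleel' alone shows every Widoren change applied in order.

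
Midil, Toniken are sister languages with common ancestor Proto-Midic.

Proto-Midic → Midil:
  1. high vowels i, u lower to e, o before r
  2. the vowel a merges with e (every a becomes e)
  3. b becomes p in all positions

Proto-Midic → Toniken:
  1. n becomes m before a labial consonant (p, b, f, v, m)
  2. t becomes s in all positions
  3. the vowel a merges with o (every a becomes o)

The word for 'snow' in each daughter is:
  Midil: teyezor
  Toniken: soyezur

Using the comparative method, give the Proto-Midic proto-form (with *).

Position 2: Midil has e, Toniken has o. Taking the neighbouring segments as reconstructed: Midil e could go back to *a or *e; Toniken o could go back to *a or *o — the one source consistent with every daughter is *a.
Position 6: Midil has o, Toniken has u. Toniken preserves u here (none of its changes turn any other segment into u), so the proto-segment is *u.
Continuing position by position gives *tayezur; check it forward:
Midil: *tayezur
  tayezur → tayezor   [pre-rhotic lowering]
  tayezor → teyezor   [vowel merger]
  teyezor (rule 3 does not apply)
  giving Midil teyezor.
Toniken: *tayezur
  tayezur (rule 1 does not apply)
  tayezur → sayezur   [unconditioned shift]
  sayezur → soyezur   [vowel merger]
  giving Toniken soyezur.
Only *tayezur yields all of Midil teyezor, Toniken soyezur.

*tayezur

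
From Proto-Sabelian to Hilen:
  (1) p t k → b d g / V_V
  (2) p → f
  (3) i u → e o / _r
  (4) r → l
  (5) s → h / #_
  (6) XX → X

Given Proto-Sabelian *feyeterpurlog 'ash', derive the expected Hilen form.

feyedelfolog

Hilen: *feyeterpurlog
  feyeterpurlog → feyederpurlog   [intervocalic voicing]
  feyederpurlog → feyederfurlog   [unconditioned shift]
  feyederfurlog → feyederforlog   [pre-rhotic lowering]
  feyederforlog → feyedelfollog   [unconditioned shift]
  feyedelfollog (rule 5 does not apply)
  feyedelfollog → feyedelfolog   [degemination]
  giving Hilen feyedelfolog.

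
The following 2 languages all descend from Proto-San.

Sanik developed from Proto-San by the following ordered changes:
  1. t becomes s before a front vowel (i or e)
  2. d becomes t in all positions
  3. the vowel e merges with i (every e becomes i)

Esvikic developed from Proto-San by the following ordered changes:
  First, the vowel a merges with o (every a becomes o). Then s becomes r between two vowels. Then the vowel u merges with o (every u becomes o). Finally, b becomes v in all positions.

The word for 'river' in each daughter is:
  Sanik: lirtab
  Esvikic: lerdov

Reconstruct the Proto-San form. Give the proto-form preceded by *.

*lerdab

Position 4: Sanik has t, Esvikic has d. Esvikic preserves d here (none of its changes turn any other segment into d), so the proto-segment is *d.
Position 6: Sanik has b, Esvikic has v. Sanik preserves b here (none of its changes turn any other segment into b), so the proto-segment is *b.
Position 2: Sanik has i, Esvikic has e. Esvikic preserves e here (none of its changes turn any other segment into e), so the proto-segment is *e.
Continuing position by position gives *lerdab; check it forward:
Sanik: start from *lerdab.
  rule 1: no change — lerdab
  rule 2 (unconditioned shift): lerdab → lertab
  rule 3 (vowel merger): lertab → lirtab
  ⇒ Sanik lirtab
Esvikic: *lerdab > lerdob > lerdov  (by vowel merger, unconditioned shift)
Only *lerdab yields all of Sanik lirtab, Esvikic lerdov.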